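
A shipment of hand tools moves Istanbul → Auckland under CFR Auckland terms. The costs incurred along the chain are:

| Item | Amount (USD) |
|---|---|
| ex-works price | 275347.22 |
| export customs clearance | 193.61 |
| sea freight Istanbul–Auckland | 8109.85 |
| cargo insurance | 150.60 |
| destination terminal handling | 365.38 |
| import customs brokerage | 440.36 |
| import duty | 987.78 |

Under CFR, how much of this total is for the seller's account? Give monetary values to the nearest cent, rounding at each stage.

CFR: the seller pays costs through ocean freight to the destination port, but not insurance.
Seller's account: goods 275347.22 + export clearance 193.61 + freight 8109.85 = 283650.68
Buyer's account: insurance 150.60 + destination terminal 365.38 + brokerage 440.36 + duty 987.78 = 1944.12

Seller's account: USD 283650.68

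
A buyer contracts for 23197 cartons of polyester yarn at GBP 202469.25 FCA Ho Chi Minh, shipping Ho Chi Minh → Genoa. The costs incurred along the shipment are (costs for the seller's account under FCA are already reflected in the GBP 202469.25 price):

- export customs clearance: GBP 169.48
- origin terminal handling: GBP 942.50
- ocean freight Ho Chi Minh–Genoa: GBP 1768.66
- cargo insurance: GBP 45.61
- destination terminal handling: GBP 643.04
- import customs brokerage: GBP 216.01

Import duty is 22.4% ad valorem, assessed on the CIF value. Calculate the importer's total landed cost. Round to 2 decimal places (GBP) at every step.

Total landed cost: GBP 252055.70

FCA: the seller delivers export-cleared goods to the carrier; the buyer bears costs from that point.
Already in the invoice (seller's account under FCA): export clearance — exclude.
CIF value = FCA price + origin terminal + freight + insurance = 202469.25 + 942.50 + 1768.66 + 45.61 = 205226.02
Import duty = 205226.02 × 22.4% = 45970.63
Buyer bears: origin terminal 942.50 + freight 1768.66 + insurance 45.61 + destination terminal 643.04 + brokerage 216.01 + duty 45970.63 = 49586.45
Landed cost = invoice 202469.25 + 49586.45 = 252055.70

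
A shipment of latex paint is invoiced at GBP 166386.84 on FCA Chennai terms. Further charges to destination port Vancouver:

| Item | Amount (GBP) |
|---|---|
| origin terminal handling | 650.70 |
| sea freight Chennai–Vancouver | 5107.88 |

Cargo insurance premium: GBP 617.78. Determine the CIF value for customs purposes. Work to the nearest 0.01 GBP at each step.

CIF = FCA price + pre-shipment costs + freight + insurance
CIF = 166386.84 + 650.70 + 5107.88 + 617.78 = 172763.20

CIF value: GBP 172763.20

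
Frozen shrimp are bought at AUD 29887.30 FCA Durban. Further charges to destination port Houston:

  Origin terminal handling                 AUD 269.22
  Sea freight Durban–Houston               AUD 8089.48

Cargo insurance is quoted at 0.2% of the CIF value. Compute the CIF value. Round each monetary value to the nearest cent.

CIF value: AUD 38322.65

Let C be the CIF value. C = FCA price + pre-shipment costs + freight + 0.2% × C
C − 0.2% × C = 29887.30 + 269.22 + 8089.48
0.998 × C = 38246.00
C = 38246.00 / 0.998 = 38322.65
Insurance premium = 0.2% × 38322.65 = 76.65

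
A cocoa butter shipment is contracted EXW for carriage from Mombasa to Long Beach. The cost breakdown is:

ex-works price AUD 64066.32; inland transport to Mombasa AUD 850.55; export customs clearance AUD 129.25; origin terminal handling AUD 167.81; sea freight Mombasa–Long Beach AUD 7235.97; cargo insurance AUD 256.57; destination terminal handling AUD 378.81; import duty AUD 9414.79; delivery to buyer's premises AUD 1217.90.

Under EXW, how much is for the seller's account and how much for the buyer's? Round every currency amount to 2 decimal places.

EXW: the seller makes goods available at their premises; the buyer bears all onward costs.
Seller's account: goods 64066.32 = 64066.32
Buyer's account: inland to port 850.55 + export clearance 129.25 + origin terminal 167.81 + freight 7235.97 + insurance 256.57 + destination terminal 378.81 + duty 9414.79 + delivery 1217.90 = 19651.65

Seller: AUD 64066.32; buyer: AUD 19651.65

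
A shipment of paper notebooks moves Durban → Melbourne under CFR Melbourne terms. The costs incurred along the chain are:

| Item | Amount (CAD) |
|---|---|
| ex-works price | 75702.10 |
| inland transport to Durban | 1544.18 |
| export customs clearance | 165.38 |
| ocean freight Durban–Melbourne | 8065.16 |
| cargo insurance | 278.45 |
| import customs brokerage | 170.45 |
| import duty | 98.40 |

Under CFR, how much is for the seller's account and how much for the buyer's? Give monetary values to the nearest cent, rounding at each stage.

Seller: CAD 85476.82; buyer: CAD 547.30

CFR: the seller pays costs through ocean freight to the destination port, but not insurance.
Seller's account: goods 75702.10 + inland to port 1544.18 + export clearance 165.38 + freight 8065.16 = 85476.82
Buyer's account: insurance 278.45 + brokerage 170.45 + duty 98.40 = 547.30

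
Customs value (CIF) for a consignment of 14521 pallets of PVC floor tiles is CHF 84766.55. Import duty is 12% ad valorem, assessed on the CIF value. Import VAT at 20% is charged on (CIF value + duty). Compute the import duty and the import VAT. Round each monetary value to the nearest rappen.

Import duty: CHF 10171.99; import VAT: CHF 18987.71

Import duty = 84766.55 × 12% = 10171.99
VAT base = CIF + duty = 84766.55 + 10171.99 = 94938.54
Import VAT = 94938.54 × 20% = 18987.71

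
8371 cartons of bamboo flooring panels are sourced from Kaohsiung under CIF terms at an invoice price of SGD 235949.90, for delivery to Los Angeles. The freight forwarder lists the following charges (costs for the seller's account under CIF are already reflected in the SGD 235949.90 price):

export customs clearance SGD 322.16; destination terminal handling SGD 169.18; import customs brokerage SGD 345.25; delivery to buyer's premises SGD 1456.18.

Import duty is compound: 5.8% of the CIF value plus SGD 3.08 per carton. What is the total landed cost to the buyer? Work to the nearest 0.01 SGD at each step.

CIF: the seller pays costs through ocean freight and marine insurance to the destination port.
Already in the invoice (seller's account under CIF): export clearance — exclude.
The CIF price already equals the CIF value: 235949.90
Ad valorem component: 235949.90 × 5.8% = 13685.09
Specific component: 8371 × 3.08 = 25782.68
Import duty = 13685.09 + 25782.68 = 39467.77
Buyer bears: destination terminal 169.18 + brokerage 345.25 + delivery 1456.18 + duty 39467.77 = 41438.38
Landed cost = invoice 235949.90 + 41438.38 = 277388.28

Total landed cost: SGD 277388.28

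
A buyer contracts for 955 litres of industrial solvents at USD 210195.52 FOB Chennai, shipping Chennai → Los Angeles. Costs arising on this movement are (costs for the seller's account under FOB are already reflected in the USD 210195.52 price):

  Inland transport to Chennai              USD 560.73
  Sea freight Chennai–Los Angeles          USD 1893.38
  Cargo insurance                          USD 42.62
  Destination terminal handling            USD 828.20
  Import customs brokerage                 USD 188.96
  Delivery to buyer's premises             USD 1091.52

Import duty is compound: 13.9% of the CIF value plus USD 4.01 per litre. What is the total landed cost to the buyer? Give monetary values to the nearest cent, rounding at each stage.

Total landed cost: USD 247556.03

FOB: the seller bears costs until goods are on board at the origin port; the buyer bears freight, insurance and all costs thereafter.
Already in the invoice (seller's account under FOB): inland to port — exclude.
CIF value = FOB price + freight + insurance = 210195.52 + 1893.38 + 42.62 = 212131.52
Ad valorem component: 212131.52 × 13.9% = 29486.28
Specific component: 955 × 4.01 = 3829.55
Import duty = 29486.28 + 3829.55 = 33315.83
Buyer bears: freight 1893.38 + insurance 42.62 + destination terminal 828.20 + brokerage 188.96 + delivery 1091.52 + duty 33315.83 = 37360.51
Landed cost = invoice 210195.52 + 37360.51 = 247556.03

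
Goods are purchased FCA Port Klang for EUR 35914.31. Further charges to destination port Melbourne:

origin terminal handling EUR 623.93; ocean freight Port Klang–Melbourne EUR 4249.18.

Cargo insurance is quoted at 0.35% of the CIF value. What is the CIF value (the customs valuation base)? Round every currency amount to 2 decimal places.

Let C be the CIF value. C = FCA price + pre-shipment costs + freight + 0.35% × C
C − 0.35% × C = 35914.31 + 623.93 + 4249.18
0.9965 × C = 40787.42
C = 40787.42 / 0.9965 = 40930.68
Insurance premium = 0.35% × 40930.68 = 143.26

CIF value: EUR 40930.68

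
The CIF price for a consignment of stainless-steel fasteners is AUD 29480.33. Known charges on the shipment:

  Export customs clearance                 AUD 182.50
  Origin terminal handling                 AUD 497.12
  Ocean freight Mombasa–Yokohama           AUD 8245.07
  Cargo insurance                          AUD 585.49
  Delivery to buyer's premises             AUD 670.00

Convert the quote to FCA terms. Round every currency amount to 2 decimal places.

Not relevant to the conversion: export clearance — on the seller under both CIF and FCA; already in the CIF price and stays in the FCA price. delivery — on the buyer under both terms; not part of either seller's price.
From CIF to FCA, the seller no longer bears: origin terminal, freight, insurance.
FCA price = 29480.33 − 497.12 − 8245.07 − 585.49 = 20152.65

FCA price: AUD 20152.65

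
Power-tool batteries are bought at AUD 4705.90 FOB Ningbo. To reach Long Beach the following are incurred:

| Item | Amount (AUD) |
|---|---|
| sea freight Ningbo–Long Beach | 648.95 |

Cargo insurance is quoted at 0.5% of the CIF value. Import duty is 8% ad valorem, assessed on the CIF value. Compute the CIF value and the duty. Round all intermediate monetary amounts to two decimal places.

Let C be the CIF value. C = FOB price + freight + 0.5% × C
C − 0.5% × C = 4705.90 + 648.95
0.995 × C = 5354.85
C = 5354.85 / 0.995 = 5381.76
Insurance premium = 0.5% × 5381.76 = 26.91
Import duty = 5381.76 × 8% = 430.54

CIF value: AUD 5381.76; import duty: AUD 430.54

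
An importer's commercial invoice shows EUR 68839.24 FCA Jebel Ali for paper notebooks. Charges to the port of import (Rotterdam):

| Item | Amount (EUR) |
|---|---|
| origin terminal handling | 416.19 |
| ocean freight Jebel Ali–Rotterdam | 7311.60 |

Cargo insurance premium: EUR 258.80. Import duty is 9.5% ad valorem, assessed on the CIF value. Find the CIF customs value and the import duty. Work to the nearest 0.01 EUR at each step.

CIF value: EUR 76825.83; import duty: EUR 7298.45

CIF = FCA price + pre-shipment costs + freight + insurance
CIF = 68839.24 + 416.19 + 7311.60 + 258.80 = 76825.83
Import duty = 76825.83 × 9.5% = 7298.45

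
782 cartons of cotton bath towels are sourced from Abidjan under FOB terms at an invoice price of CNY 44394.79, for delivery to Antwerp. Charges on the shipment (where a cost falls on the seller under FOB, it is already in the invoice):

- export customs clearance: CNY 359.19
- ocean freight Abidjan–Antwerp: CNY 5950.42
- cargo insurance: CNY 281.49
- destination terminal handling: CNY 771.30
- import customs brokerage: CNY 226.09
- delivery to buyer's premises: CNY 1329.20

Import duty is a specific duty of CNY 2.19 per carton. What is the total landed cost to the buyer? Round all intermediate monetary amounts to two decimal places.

Total landed cost: CNY 54665.87

FOB: the seller bears costs until goods are on board at the origin port; the buyer bears freight, insurance and all costs thereafter.
Already in the invoice (seller's account under FOB): export clearance — exclude.
CIF value = FOB price + freight + insurance = 44394.79 + 5950.42 + 281.49 = 50626.70
Import duty = 782 × 2.19 = 1712.58
Buyer bears: freight 5950.42 + insurance 281.49 + destination terminal 771.30 + brokerage 226.09 + delivery 1329.20 + duty 1712.58 = 10271.08
Landed cost = invoice 44394.79 + 10271.08 = 54665.87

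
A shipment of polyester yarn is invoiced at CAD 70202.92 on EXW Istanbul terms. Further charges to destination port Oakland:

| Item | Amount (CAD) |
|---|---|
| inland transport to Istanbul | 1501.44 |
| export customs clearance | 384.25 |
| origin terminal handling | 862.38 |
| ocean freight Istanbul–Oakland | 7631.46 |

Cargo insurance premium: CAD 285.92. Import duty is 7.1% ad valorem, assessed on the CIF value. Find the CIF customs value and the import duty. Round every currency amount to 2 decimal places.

CIF = EXW price + pre-shipment costs + freight + insurance
CIF = 70202.92 + 1501.44 + 384.25 + 862.38 + 7631.46 + 285.92 = 80868.37
Import duty = 80868.37 × 7.1% = 5741.65

CIF value: CAD 80868.37; import duty: CAD 5741.65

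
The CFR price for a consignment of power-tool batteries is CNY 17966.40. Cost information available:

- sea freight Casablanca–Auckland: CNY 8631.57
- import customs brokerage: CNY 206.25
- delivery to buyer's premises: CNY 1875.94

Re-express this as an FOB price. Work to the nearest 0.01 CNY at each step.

Not relevant to the conversion: delivery, brokerage — on the buyer under both terms; not part of either seller's price.
From CFR to FOB, the seller no longer bears: freight.
FOB price = 17966.40 − 8631.57 = 9334.83

FOB price: CNY 9334.83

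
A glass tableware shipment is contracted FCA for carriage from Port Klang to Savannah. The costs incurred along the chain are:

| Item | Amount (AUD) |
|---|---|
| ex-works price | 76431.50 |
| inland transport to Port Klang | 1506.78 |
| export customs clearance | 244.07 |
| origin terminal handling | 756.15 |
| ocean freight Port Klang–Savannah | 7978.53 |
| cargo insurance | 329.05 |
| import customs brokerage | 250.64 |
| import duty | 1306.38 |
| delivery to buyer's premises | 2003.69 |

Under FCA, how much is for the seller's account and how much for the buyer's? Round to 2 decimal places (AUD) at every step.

FCA: the seller delivers export-cleared goods to the carrier; the buyer bears costs from that point.
Seller's account: goods 76431.50 + inland to port 1506.78 + export clearance 244.07 = 78182.35
Buyer's account: origin terminal 756.15 + freight 7978.53 + insurance 329.05 + brokerage 250.64 + duty 1306.38 + delivery 2003.69 = 12624.44

Seller: AUD 78182.35; buyer: AUD 12624.44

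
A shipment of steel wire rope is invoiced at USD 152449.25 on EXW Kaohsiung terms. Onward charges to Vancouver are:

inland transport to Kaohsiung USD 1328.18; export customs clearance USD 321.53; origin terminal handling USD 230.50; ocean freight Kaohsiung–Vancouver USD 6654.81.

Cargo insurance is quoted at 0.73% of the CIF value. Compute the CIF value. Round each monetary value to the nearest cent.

Let C be the CIF value. C = EXW price + pre-shipment costs + freight + 0.73% × C
C − 0.73% × C = 152449.25 + 1328.18 + 321.53 + 230.50 + 6654.81
0.9927 × C = 160984.27
C = 160984.27 / 0.9927 = 162168.10
Insurance premium = 0.73% × 162168.10 = 1183.83

CIF value: USD 162168.10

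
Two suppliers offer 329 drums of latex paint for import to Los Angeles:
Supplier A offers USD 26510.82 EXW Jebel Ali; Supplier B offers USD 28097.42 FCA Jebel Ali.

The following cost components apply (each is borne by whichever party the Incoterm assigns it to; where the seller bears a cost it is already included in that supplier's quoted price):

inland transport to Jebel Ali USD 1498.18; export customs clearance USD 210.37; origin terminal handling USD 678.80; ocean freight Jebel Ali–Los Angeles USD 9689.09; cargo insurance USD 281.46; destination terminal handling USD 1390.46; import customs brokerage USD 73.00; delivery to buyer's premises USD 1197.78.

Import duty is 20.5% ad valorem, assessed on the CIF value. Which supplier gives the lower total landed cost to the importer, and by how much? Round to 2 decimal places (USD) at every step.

Supplier A (EXW):
CIF value = EXW price + inland to port + export clearance + origin terminal + freight + insurance = 26510.82 + 1498.18 + 210.37 + 678.80 + 9689.09 + 281.46 = 38868.72
Import duty = 38868.72 × 20.5% = 7968.09
Buyer bears (A): 1498.18 + 210.37 + 678.80 + 9689.09 + 281.46 + 1390.46 + 73.00 + 1197.78 = 15019.14
Landed cost (A) = invoice 26510.82 + 15019.14 + duty 7968.09 = 49498.05
Supplier B (FCA):
CIF value = FCA price + origin terminal + freight + insurance = 28097.42 + 678.80 + 9689.09 + 281.46 = 38746.77
Import duty = 38746.77 × 20.5% = 7943.09
Buyer bears (B): 678.80 + 9689.09 + 281.46 + 1390.46 + 73.00 + 1197.78 = 13310.59
Landed cost (B) = invoice 28097.42 + 13310.59 + duty 7943.09 = 49351.10
Difference = |49498.05 − 49351.10| = 146.95

Supplier B is cheaper by USD 146.95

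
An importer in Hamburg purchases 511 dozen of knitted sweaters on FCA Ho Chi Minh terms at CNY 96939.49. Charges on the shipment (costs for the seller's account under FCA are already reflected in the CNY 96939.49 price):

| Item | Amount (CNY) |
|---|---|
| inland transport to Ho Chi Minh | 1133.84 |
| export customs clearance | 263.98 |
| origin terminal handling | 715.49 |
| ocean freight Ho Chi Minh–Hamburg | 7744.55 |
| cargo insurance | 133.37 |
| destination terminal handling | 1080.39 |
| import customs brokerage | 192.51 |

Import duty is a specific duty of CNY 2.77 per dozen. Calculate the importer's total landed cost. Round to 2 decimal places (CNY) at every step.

Total landed cost: CNY 108221.27

FCA: the seller delivers export-cleared goods to the carrier; the buyer bears costs from that point.
Already in the invoice (seller's account under FCA): inland to port, export clearance — exclude.
CIF value = FCA price + origin terminal + freight + insurance = 96939.49 + 715.49 + 7744.55 + 133.37 = 105532.90
Import duty = 511 × 2.77 = 1415.47
Buyer bears: origin terminal 715.49 + freight 7744.55 + insurance 133.37 + destination terminal 1080.39 + brokerage 192.51 + duty 1415.47 = 11281.78
Landed cost = invoice 96939.49 + 11281.78 = 108221.27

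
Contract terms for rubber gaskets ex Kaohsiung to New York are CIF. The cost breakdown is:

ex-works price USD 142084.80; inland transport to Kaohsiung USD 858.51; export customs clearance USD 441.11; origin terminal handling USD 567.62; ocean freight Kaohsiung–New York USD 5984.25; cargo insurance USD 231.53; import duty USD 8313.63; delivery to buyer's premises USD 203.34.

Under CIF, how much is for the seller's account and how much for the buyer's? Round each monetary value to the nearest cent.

CIF: the seller pays costs through ocean freight and marine insurance to the destination port.
Seller's account: goods 142084.80 + inland to port 858.51 + export clearance 441.11 + origin terminal 567.62 + freight 5984.25 + insurance 231.53 = 150167.82
Buyer's account: duty 8313.63 + delivery 203.34 = 8516.97

Seller: USD 150167.82; buyer: USD 8516.97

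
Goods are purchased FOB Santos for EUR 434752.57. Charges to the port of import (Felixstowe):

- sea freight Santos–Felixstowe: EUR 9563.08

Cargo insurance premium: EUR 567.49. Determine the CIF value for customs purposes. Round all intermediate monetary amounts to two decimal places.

CIF value: EUR 444883.14

CIF = FOB price + freight + insurance
CIF = 434752.57 + 9563.08 + 567.49 = 444883.14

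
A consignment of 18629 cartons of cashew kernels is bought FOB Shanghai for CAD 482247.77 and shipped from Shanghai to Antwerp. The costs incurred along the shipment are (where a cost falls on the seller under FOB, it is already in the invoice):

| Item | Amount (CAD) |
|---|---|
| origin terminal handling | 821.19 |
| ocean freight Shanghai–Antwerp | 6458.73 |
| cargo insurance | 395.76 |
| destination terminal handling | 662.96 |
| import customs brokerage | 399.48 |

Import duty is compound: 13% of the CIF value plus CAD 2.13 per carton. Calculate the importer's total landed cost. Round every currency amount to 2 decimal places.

FOB: the seller bears costs until goods are on board at the origin port; the buyer bears freight, insurance and all costs thereafter.
Already in the invoice (seller's account under FOB): origin terminal — exclude.
CIF value = FOB price + freight + insurance = 482247.77 + 6458.73 + 395.76 = 489102.26
Ad valorem component: 489102.26 × 13% = 63583.29
Specific component: 18629 × 2.13 = 39679.77
Import duty = 63583.29 + 39679.77 = 103263.06
Buyer bears: freight 6458.73 + insurance 395.76 + destination terminal 662.96 + brokerage 399.48 + duty 103263.06 = 111179.99
Landed cost = invoice 482247.77 + 111179.99 = 593427.76

Total landed cost: CAD 593427.76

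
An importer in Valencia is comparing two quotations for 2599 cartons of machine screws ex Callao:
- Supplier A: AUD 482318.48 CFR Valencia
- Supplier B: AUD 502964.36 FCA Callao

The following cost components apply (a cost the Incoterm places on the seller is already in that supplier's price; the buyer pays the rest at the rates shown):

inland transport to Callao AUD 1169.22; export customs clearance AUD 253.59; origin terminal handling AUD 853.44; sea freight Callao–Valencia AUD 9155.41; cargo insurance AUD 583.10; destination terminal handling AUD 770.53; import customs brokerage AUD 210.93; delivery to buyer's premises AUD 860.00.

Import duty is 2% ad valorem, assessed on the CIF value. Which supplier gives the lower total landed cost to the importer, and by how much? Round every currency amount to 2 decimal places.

Supplier A is cheaper by AUD 31267.83

Supplier A (CFR):
CIF value = CFR price + insurance = 482318.48 + 583.10 = 482901.58
Import duty = 482901.58 × 2% = 9658.03
Buyer bears (A): 583.10 + 770.53 + 210.93 + 860.00 = 2424.56
Landed cost (A) = invoice 482318.48 + 2424.56 + duty 9658.03 = 494401.07
Supplier B (FCA):
CIF value = FCA price + origin terminal + freight + insurance = 502964.36 + 853.44 + 9155.41 + 583.10 = 513556.31
Import duty = 513556.31 × 2% = 10271.13
Buyer bears (B): 853.44 + 9155.41 + 583.10 + 770.53 + 210.93 + 860.00 = 12433.41
Landed cost (B) = invoice 502964.36 + 12433.41 + duty 10271.13 = 525668.90
Difference = |494401.07 − 525668.90| = 31267.83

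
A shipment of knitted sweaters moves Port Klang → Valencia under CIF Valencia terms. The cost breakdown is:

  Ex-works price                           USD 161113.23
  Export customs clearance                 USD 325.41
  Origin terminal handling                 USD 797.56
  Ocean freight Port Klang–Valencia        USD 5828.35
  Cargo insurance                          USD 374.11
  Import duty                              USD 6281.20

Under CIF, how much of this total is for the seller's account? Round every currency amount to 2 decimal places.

CIF: the seller pays costs through ocean freight and marine insurance to the destination port.
Seller's account: goods 161113.23 + export clearance 325.41 + origin terminal 797.56 + freight 5828.35 + insurance 374.11 = 168438.66
Buyer's account: duty 6281.20 = 6281.20

Seller's account: USD 168438.66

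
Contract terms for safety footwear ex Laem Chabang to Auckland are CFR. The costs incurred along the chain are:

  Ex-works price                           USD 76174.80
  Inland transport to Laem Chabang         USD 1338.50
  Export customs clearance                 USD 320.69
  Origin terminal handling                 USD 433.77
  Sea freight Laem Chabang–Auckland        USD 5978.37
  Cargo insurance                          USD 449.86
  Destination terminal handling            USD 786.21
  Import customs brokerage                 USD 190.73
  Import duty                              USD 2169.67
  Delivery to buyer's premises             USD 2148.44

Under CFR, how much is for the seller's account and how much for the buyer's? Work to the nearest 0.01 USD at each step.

Seller: USD 84246.13; buyer: USD 5744.91

CFR: the seller pays costs through ocean freight to the destination port, but not insurance.
Seller's account: goods 76174.80 + inland to port 1338.50 + export clearance 320.69 + origin terminal 433.77 + freight 5978.37 = 84246.13
Buyer's account: insurance 449.86 + destination terminal 786.21 + brokerage 190.73 + duty 2169.67 + delivery 2148.44 = 5744.91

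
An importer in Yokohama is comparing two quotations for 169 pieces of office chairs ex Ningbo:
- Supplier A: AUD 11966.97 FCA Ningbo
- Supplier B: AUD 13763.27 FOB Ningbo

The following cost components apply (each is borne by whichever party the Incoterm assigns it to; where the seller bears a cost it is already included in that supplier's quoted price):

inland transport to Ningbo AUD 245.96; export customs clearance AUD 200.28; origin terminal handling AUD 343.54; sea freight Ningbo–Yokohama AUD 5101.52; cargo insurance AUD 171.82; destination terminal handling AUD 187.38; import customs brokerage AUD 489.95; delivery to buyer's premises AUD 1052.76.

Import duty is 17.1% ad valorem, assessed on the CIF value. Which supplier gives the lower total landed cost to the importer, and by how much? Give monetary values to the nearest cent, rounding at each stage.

Supplier A (FCA):
CIF value = FCA price + origin terminal + freight + insurance = 11966.97 + 343.54 + 5101.52 + 171.82 = 17583.85
Import duty = 17583.85 × 17.1% = 3006.84
Buyer bears (A): 343.54 + 5101.52 + 171.82 + 187.38 + 489.95 + 1052.76 = 7346.97
Landed cost (A) = invoice 11966.97 + 7346.97 + duty 3006.84 = 22320.78
Supplier B (FOB):
CIF value = FOB price + freight + insurance = 13763.27 + 5101.52 + 171.82 = 19036.61
Import duty = 19036.61 × 17.1% = 3255.26
Buyer bears (B): 5101.52 + 171.82 + 187.38 + 489.95 + 1052.76 = 7003.43
Landed cost (B) = invoice 13763.27 + 7003.43 + duty 3255.26 = 24021.96
Difference = |22320.78 − 24021.96| = 1701.18

Supplier A is cheaper by AUD 1701.18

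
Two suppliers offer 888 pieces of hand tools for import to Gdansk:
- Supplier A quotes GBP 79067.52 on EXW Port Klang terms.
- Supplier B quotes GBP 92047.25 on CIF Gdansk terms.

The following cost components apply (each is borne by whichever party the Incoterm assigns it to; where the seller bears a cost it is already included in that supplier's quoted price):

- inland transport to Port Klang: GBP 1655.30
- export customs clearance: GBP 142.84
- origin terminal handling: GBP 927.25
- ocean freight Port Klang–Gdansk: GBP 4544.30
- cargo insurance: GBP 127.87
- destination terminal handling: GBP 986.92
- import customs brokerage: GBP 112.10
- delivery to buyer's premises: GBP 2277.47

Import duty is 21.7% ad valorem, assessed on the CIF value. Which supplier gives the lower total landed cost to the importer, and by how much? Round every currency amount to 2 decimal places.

Supplier A is cheaper by GBP 6793.50

Supplier A (EXW):
CIF value = EXW price + inland to port + export clearance + origin terminal + freight + insurance = 79067.52 + 1655.30 + 142.84 + 927.25 + 4544.30 + 127.87 = 86465.08
Import duty = 86465.08 × 21.7% = 18762.92
Buyer bears (A): 1655.30 + 142.84 + 927.25 + 4544.30 + 127.87 + 986.92 + 112.10 + 2277.47 = 10774.05
Landed cost (A) = invoice 79067.52 + 10774.05 + duty 18762.92 = 108604.49
Supplier B (CIF):
The CIF price already equals the CIF value: 92047.25
Import duty = 92047.25 × 21.7% = 19974.25
Buyer bears (B): 986.92 + 112.10 + 2277.47 = 3376.49
Landed cost (B) = invoice 92047.25 + 3376.49 + duty 19974.25 = 115397.99
Difference = |108604.49 − 115397.99| = 6793.50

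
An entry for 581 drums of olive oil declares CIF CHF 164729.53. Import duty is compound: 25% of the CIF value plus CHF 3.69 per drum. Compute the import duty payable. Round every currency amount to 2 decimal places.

Ad valorem component: 164729.53 × 25% = 41182.38
Specific component: 581 × 3.69 = 2143.89
Import duty = 41182.38 + 2143.89 = 43326.27

Import duty: CHF 43326.27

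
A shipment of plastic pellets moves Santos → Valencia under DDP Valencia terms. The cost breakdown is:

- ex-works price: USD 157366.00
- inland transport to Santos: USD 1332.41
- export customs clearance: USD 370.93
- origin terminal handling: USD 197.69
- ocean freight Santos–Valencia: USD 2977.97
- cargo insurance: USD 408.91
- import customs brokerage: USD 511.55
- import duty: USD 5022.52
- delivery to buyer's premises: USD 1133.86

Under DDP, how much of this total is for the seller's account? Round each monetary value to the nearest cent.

Seller's account: USD 169321.84

DDP: the seller bears all costs including import duty.
Seller's account: goods 157366.00 + inland to port 1332.41 + export clearance 370.93 + origin terminal 197.69 + freight 2977.97 + insurance 408.91 + brokerage 511.55 + duty 5022.52 + delivery 1133.86 = 169321.84
Buyer's account: 0.00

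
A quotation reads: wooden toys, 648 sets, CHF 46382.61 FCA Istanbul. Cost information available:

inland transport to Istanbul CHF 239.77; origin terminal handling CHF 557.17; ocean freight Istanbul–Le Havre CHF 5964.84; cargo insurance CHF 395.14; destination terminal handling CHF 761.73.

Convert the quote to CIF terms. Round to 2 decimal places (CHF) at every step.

Not relevant to the conversion: inland to port — on the seller under both FCA and CIF; already in the FCA price and stays in the CIF price. destination terminal — on the buyer under both terms; not part of either seller's price.
From FCA to CIF, the seller additionally bears: origin terminal, freight, insurance.
CIF price = 46382.61 + 557.17 + 5964.84 + 395.14 = 53299.76

CIF price: CHF 53299.76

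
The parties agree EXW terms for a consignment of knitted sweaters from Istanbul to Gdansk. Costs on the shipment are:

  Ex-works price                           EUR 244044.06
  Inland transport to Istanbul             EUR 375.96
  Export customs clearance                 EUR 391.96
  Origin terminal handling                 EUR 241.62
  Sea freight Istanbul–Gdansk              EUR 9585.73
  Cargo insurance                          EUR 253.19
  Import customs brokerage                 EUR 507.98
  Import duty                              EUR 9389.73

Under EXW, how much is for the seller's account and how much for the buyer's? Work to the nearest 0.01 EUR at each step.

EXW: the seller makes goods available at their premises; the buyer bears all onward costs.
Seller's account: goods 244044.06 = 244044.06
Buyer's account: inland to port 375.96 + export clearance 391.96 + origin terminal 241.62 + freight 9585.73 + insurance 253.19 + brokerage 507.98 + duty 9389.73 = 20746.17

Seller: EUR 244044.06; buyer: EUR 20746.17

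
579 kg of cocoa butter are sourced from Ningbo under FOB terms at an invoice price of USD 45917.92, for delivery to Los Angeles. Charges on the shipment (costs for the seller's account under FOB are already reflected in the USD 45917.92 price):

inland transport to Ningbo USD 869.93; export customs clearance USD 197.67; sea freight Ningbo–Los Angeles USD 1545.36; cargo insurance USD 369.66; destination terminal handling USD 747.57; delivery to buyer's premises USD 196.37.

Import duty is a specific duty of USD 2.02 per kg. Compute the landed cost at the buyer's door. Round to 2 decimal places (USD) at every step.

FOB: the seller bears costs until goods are on board at the origin port; the buyer bears freight, insurance and all costs thereafter.
Already in the invoice (seller's account under FOB): inland to port, export clearance — exclude.
CIF value = FOB price + freight + insurance = 45917.92 + 1545.36 + 369.66 = 47832.94
Import duty = 579 × 2.02 = 1169.58
Buyer bears: freight 1545.36 + insurance 369.66 + destination terminal 747.57 + delivery 196.37 + duty 1169.58 = 4028.54
Landed cost = invoice 45917.92 + 4028.54 = 49946.46

Total landed cost: USD 49946.46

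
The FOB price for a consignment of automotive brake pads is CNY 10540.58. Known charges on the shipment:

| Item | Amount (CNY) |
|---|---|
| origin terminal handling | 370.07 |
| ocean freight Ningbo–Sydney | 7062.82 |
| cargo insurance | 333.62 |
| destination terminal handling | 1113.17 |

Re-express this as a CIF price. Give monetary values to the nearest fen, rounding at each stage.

CIF price: CNY 17937.02

Not relevant to the conversion: origin terminal — on the seller under both FOB and CIF; already in the FOB price and stays in the CIF price. destination terminal — on the buyer under both terms; not part of either seller's price.
From FOB to CIF, the seller additionally bears: freight, insurance.
CIF price = 10540.58 + 7062.82 + 333.62 = 17937.02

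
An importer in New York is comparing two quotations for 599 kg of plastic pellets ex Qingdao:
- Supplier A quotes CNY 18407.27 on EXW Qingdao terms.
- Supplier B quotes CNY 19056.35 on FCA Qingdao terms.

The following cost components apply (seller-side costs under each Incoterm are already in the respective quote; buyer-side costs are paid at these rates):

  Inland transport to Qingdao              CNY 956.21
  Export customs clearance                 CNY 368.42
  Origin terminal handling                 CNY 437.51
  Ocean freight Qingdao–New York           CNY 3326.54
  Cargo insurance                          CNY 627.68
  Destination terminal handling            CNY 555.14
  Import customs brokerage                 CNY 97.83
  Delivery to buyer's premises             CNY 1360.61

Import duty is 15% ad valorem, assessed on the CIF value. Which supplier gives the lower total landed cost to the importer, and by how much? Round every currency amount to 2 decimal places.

Supplier B is cheaper by CNY 776.88

Supplier A (EXW):
CIF value = EXW price + inland to port + export clearance + origin terminal + freight + insurance = 18407.27 + 956.21 + 368.42 + 437.51 + 3326.54 + 627.68 = 24123.63
Import duty = 24123.63 × 15% = 3618.54
Buyer bears (A): 956.21 + 368.42 + 437.51 + 3326.54 + 627.68 + 555.14 + 97.83 + 1360.61 = 7729.94
Landed cost (A) = invoice 18407.27 + 7729.94 + duty 3618.54 = 29755.75
Supplier B (FCA):
CIF value = FCA price + origin terminal + freight + insurance = 19056.35 + 437.51 + 3326.54 + 627.68 = 23448.08
Import duty = 23448.08 × 15% = 3517.21
Buyer bears (B): 437.51 + 3326.54 + 627.68 + 555.14 + 97.83 + 1360.61 = 6405.31
Landed cost (B) = invoice 19056.35 + 6405.31 + duty 3517.21 = 28978.87
Difference = |29755.75 − 28978.87| = 776.88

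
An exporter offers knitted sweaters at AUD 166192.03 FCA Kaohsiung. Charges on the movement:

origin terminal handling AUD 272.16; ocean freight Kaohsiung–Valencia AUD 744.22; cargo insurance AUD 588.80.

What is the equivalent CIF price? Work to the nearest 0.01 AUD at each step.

From FCA to CIF, the seller additionally bears: origin terminal, freight, insurance.
CIF price = 166192.03 + 272.16 + 744.22 + 588.80 = 167797.21

CIF price: AUD 167797.21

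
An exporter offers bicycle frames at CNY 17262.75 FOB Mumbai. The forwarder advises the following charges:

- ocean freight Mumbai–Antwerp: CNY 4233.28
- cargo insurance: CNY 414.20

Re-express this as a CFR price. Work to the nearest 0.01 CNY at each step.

CFR price: CNY 21496.03

Not relevant to the conversion: insurance — on the buyer under both terms; not part of either seller's price.
From FOB to CFR, the seller additionally bears: freight.
CFR price = 17262.75 + 4233.28 = 21496.03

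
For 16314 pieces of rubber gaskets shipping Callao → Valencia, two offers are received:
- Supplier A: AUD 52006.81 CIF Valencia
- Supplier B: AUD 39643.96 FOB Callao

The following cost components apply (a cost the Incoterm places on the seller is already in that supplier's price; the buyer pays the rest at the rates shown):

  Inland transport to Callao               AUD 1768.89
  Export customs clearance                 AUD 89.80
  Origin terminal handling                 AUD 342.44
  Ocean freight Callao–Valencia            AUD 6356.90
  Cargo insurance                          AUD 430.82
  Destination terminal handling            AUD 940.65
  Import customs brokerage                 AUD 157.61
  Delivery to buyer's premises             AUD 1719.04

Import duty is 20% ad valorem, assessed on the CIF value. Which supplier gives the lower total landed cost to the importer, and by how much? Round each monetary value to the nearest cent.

Supplier B is cheaper by AUD 6690.15

Supplier A (CIF):
The CIF price already equals the CIF value: 52006.81
Import duty = 52006.81 × 20% = 10401.36
Buyer bears (A): 940.65 + 157.61 + 1719.04 = 2817.30
Landed cost (A) = invoice 52006.81 + 2817.30 + duty 10401.36 = 65225.47
Supplier B (FOB):
CIF value = FOB price + freight + insurance = 39643.96 + 6356.90 + 430.82 = 46431.68
Import duty = 46431.68 × 20% = 9286.34
Buyer bears (B): 6356.90 + 430.82 + 940.65 + 157.61 + 1719.04 = 9605.02
Landed cost (B) = invoice 39643.96 + 9605.02 + duty 9286.34 = 58535.32
Difference = |65225.47 − 58535.32| = 6690.15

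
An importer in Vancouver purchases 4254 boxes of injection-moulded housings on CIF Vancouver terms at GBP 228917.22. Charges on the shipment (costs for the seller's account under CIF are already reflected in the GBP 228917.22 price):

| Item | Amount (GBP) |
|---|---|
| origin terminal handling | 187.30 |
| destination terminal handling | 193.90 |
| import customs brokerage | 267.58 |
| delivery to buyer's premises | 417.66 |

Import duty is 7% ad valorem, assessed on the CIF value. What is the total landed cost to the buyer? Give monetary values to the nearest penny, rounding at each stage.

Total landed cost: GBP 245820.57

CIF: the seller pays costs through ocean freight and marine insurance to the destination port.
Already in the invoice (seller's account under CIF): origin terminal — exclude.
The CIF price already equals the CIF value: 228917.22
Import duty = 228917.22 × 7% = 16024.21
Buyer bears: destination terminal 193.90 + brokerage 267.58 + delivery 417.66 + duty 16024.21 = 16903.35
Landed cost = invoice 228917.22 + 16903.35 = 245820.57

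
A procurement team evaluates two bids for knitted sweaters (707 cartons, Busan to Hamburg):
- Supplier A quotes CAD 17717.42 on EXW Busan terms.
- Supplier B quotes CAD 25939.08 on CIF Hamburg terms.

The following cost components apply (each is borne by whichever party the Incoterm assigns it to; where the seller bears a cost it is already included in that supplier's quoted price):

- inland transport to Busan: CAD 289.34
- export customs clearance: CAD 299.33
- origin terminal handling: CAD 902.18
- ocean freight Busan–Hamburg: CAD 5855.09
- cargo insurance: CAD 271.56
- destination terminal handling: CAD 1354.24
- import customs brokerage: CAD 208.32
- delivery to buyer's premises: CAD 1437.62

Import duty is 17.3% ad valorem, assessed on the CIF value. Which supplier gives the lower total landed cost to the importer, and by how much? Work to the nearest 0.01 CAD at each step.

Supplier A (EXW):
CIF value = EXW price + inland to port + export clearance + origin terminal + freight + insurance = 17717.42 + 289.34 + 299.33 + 902.18 + 5855.09 + 271.56 = 25334.92
Import duty = 25334.92 × 17.3% = 4382.94
Buyer bears (A): 289.34 + 299.33 + 902.18 + 5855.09 + 271.56 + 1354.24 + 208.32 + 1437.62 = 10617.68
Landed cost (A) = invoice 17717.42 + 10617.68 + duty 4382.94 = 32718.04
Supplier B (CIF):
The CIF price already equals the CIF value: 25939.08
Import duty = 25939.08 × 17.3% = 4487.46
Buyer bears (B): 1354.24 + 208.32 + 1437.62 = 3000.18
Landed cost (B) = invoice 25939.08 + 3000.18 + duty 4487.46 = 33426.72
Difference = |32718.04 − 33426.72| = 708.68

Supplier A is cheaper by CAD 708.68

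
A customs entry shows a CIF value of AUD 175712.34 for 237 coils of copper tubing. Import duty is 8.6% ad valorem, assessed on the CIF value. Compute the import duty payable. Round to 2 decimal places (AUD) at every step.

Import duty: AUD 15111.26

Import duty = 175712.34 × 8.6% = 15111.26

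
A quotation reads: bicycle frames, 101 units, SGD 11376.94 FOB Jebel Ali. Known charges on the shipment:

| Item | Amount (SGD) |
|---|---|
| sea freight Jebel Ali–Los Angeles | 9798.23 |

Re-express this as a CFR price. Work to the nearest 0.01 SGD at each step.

From FOB to CFR, the seller additionally bears: freight.
CFR price = 11376.94 + 9798.23 = 21175.17

CFR price: SGD 21175.17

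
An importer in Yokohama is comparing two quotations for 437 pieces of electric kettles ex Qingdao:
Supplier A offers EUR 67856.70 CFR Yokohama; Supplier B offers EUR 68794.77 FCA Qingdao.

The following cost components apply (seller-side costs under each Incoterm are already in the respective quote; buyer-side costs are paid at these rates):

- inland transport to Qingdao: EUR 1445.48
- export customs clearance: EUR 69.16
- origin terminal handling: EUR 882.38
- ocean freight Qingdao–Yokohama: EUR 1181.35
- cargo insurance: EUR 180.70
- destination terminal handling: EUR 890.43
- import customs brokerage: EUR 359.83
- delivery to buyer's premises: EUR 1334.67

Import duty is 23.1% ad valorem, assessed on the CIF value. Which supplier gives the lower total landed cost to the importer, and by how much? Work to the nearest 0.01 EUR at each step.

Supplier A is cheaper by EUR 3695.22

Supplier A (CFR):
CIF value = CFR price + insurance = 67856.70 + 180.70 = 68037.40
Import duty = 68037.40 × 23.1% = 15716.64
Buyer bears (A): 180.70 + 890.43 + 359.83 + 1334.67 = 2765.63
Landed cost (A) = invoice 67856.70 + 2765.63 + duty 15716.64 = 86338.97
Supplier B (FCA):
CIF value = FCA price + origin terminal + freight + insurance = 68794.77 + 882.38 + 1181.35 + 180.70 = 71039.20
Import duty = 71039.20 × 23.1% = 16410.06
Buyer bears (B): 882.38 + 1181.35 + 180.70 + 890.43 + 359.83 + 1334.67 = 4829.36
Landed cost (B) = invoice 68794.77 + 4829.36 + duty 16410.06 = 90034.19
Difference = |86338.97 − 90034.19| = 3695.22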